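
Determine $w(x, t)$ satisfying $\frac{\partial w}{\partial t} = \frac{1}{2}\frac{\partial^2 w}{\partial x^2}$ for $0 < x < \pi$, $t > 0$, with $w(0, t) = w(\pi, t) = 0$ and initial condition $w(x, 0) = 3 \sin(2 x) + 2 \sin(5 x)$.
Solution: Using separation of variables $w = X(x)T(t)$:
Eigenfunctions: $\sin(nx)$, $n = 1, 2, 3, \ldots$
General solution: $w(x, t) = \sum c_n \sin(nx) e^{-n^2 t/2}$
Matching $w(x,0) = 3 \sin(2 x) + 2 \sin(5 x)$ term by term: $c_2=3, c_5=2$.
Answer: $w(x, t) = 3 e^{-2 t} \sin(2 x) + 2 e^{-25 t/2} \sin(5 x)$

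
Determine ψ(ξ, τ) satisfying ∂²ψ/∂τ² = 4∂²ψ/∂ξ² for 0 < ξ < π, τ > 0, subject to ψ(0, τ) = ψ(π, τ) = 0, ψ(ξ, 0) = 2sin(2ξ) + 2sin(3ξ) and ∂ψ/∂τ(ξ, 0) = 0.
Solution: Separating variables: ψ = Σ [A_n cos(ω_n τ) + B_n sin(ω_n τ)] sin(nξ), ω_n = 2n. From ICs: A_2=2, A_3=2.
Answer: ψ(ξ, τ) = 2sin(2ξ)cos(4τ) + 2sin(3ξ)cos(6τ)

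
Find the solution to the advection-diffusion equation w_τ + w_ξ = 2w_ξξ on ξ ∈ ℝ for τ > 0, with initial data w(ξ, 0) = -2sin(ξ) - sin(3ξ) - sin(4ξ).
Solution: Change to a moving frame: let η = ξ - τ, σ = τ and write w(ξ,τ) = u(η,σ).
By the chain rule w_τ = u_σ - u_η, w_ξ = u_η, w_ξξ = u_ηη.
Then w_τ + w_ξ = u_σ: the advection term cancels and the PDE becomes the heat equation u_σ = 2u_ηη on η ∈ ℝ.
Initial data: u(η,0) = w(η,0) = -2sin(η) - sin(3η) - sin(4η).
On η ∈ ℝ each mode satisfies (sin(nη))″ = -n² sin(nη), so exp(-2n²σ) sin(nη) solves the heat equation; by superposition u(η,σ) = Σ c_n exp(-2n²σ) sin(nη).
Reading off the coefficients: c_1=-2, c_3=-1, c_4=-1, so u(η,σ) = -2exp(-2σ)sin(η) - exp(-18σ)sin(3η) - exp(-32σ)sin(4η).
Substituting back η = ξ - τ, σ = τ: w(ξ,τ) = u(ξ - τ, τ).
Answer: w(ξ, τ) = -2exp(-2τ)sin(ξ - τ) - exp(-18τ)sin(3ξ - 3τ) - exp(-32τ)sin(4ξ - 4τ)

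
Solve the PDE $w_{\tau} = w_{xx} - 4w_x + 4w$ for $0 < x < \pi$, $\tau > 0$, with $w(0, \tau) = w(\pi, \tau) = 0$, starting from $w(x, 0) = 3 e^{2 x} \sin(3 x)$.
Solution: Substitute $w = e^{2x}u$.
Then $w_x = e^{2x}(u_x + 2u)$, $w_{xx} = e^{2x}(u_{xx} + 4u_x + 4u)$, $w_{\tau} = e^{2x}u_{\tau}$; substituting and dividing by $e^{2x}$, the lower-order terms cancel: $u_{\tau} = u_{xx}$ (standard heat equation).
Data for $u$: $u(x,0) = e^{-2x}w(x,0) = 3 \sin(3 x)$. The boundary conditions carry over: $u(0,\tau) = u(\pi,\tau) = 0$.
Separating variables: $u = \sum c_n e^{-n^2\tau} \sin(nx)$. From $u(x,0) = 3 \sin(3 x)$: $c_3=3$.
So $u(x,\tau) = 3 e^{-9 \tau} \sin(3 x)$, and $w(x,\tau) = e^{2x}u(x,\tau)$.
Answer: $w(x, \tau) = 3 e^{-9 \tau} e^{2 x} \sin(3 x)$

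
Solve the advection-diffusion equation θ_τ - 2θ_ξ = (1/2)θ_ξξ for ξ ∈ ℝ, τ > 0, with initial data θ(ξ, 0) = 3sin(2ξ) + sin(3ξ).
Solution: Moving frame: η = ξ + 2τ, σ = τ, θ = u(η,σ), so θ_τ = u_σ + 2u_η and θ_ξξ = u_ηη.
Hence θ_τ - 2θ_ξ = u_σ and the PDE becomes the heat equation u_σ = (1/2)u_ηη on η ∈ ℝ.
Initial data: u(η,0) = θ(η,0) = 3sin(2η) + sin(3η). Each mode sin(nη) decays as exp(-n²σ/2) on ℝ, so u(η,σ) = Σ c_n exp(-n²σ/2) sin(nη) with c_2=3, c_3=1: u(η,σ) = 3exp(-2σ)sin(2η) + exp(-9σ/2)sin(3η).
Substituting back: θ(ξ,τ) = u(ξ + 2τ, τ).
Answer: θ(ξ, τ) = 3exp(-2τ)sin(2ξ + 4τ) + exp(-9τ/2)sin(3ξ + 6τ)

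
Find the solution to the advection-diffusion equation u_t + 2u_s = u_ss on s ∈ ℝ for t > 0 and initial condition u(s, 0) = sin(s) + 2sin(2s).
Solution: Change to a moving frame: let η = s - 2t, σ = t and write u(s,t) = w(η,σ).
By the chain rule u_t = w_σ - 2w_η, u_s = w_η, u_ss = w_ηη.
Then u_t + 2u_s = w_σ: the advection term cancels and the PDE becomes the heat equation w_σ = w_ηη on η ∈ ℝ.
Initial data: w(η,0) = u(η,0) = sin(η) + 2sin(2η).
On η ∈ ℝ each mode satisfies (sin(nη))″ = -n² sin(nη), so exp(-n²σ) sin(nη) solves the heat equation; by superposition w(η,σ) = Σ c_n exp(-n²σ) sin(nη).
Reading off the coefficients: c_1=1, c_2=2, so w(η,σ) = exp(-σ)sin(η) + 2exp(-4σ)sin(2η).
Substituting back η = s - 2t, σ = t: u(s,t) = w(s - 2t, t).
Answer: u(s, t) = exp(-t)sin(s - 2t) + 2exp(-4t)sin(2s - 4t)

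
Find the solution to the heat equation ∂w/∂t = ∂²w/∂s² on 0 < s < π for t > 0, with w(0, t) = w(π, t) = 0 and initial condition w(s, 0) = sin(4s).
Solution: Separating variables: w = Σ c_n exp(-n²t) sin(ns). From w(s,0) = sin(4s): c_4=1.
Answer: w(s, t) = exp(-16t)sin(4s)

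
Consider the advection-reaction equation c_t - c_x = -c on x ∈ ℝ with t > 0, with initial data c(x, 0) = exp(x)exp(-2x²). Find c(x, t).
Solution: Substitute c = exp(x)u, i.e. u = exp(-x)c.
By the product rule, c_x = exp(x)(u_x + u), c_t = exp(x)u_t.
Substituting into the PDE and dividing by exp(x): u_t - (u_x + u) = -u.
The lower-order terms cancel, leaving the standard advection equation u_t - u_x = 0.
Initial data for u: u(x,0) = exp(-x)c(x,0) = exp(-2x²).
Solve for u:
  By method of characteristics (waves move left with speed 1):
  Along characteristics x + t = const, u is constant, so u(x,t) = f(x + t) with f = u(·, 0).
Hence u(x,t) = exp(-2(t + x)²).
Transform back: c(x,t) = exp(x)u(x,t).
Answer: c(x, t) = exp(x)exp(-2(t + x)²)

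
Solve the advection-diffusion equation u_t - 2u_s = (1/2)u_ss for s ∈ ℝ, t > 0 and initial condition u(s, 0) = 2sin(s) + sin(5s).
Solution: Moving frame: η = s + 2t, σ = t, u = w(η,σ), so u_t = w_σ + 2w_η and u_ss = w_ηη.
Hence u_t - 2u_s = w_σ and the PDE becomes the heat equation w_σ = (1/2)w_ηη on η ∈ ℝ.
Initial data: w(η,0) = u(η,0) = 2sin(η) + sin(5η). Each mode sin(nη) decays as exp(-n²σ/2) on ℝ, so w(η,σ) = Σ c_n exp(-n²σ/2) sin(nη) with c_1=2, c_5=1: w(η,σ) = 2exp(-σ/2)sin(η) + exp(-25σ/2)sin(5η).
Substituting back: u(s,t) = w(s + 2t, t).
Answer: u(s, t) = 2exp(-t/2)sin(s + 2t) + exp(-25t/2)sin(5s + 10t)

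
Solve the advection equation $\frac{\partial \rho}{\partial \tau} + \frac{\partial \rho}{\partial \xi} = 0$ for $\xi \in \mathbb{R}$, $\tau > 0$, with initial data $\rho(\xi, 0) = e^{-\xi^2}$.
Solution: By characteristics ($d\xi/d\tau = 1$), $\rho(\xi,\tau) = f(\xi - \tau)$ with $f = \rho( \cdot , 0)$.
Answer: $\rho(\xi, \tau) = e^{-(-\tau + \xi)^2}$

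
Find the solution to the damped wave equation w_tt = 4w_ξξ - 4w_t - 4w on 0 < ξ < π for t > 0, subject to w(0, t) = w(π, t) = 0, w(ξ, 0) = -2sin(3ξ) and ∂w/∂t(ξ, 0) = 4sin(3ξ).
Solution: Substitute w = exp(-2t)u.
Then w_t = exp(-2t)(u_t - 2u), w_tt = exp(-2t)(u_tt - 4u_t + 4u), w_ξξ = exp(-2t)u_ξξ; substituting and dividing by exp(-2t), the lower-order terms cancel: u_tt = 4u_ξξ (standard wave equation).
Data for u: u(ξ,0) = w(ξ,0) = -2sin(3ξ); u_t(ξ,0) = w_t(ξ,0) + 2w(ξ,0) = 0. The boundary conditions carry over: u(0,t) = u(π,t) = 0.
Separating variables: u = Σ [A_n cos(ω_n t) + B_n sin(ω_n t)] sin(nξ), ω_n = 2n. From ICs: A_3=-2.
So u(ξ,t) = -2sin(3ξ)cos(6t), and w(ξ,t) = exp(-2t)u(ξ,t).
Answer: w(ξ, t) = -2exp(-2t)sin(3ξ)cos(6t)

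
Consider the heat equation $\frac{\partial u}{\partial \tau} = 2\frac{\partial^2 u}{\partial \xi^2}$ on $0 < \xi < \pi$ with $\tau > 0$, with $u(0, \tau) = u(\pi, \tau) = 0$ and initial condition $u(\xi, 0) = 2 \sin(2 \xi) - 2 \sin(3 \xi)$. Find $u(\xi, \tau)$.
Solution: Using separation of variables $u = X(\xi)T(\tau)$:
Eigenfunctions: $\sin(n\xi)$, $n = 1, 2, 3, \ldots$
General solution: $u(\xi, \tau) = \sum c_n \sin(n\xi) e^{-2n^2 \tau}$
Matching $u(\xi,0) = 2 \sin(2 \xi) - 2 \sin(3 \xi)$ term by term: $c_2=2, c_3=-2$.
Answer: $u(\xi, \tau) = 2 e^{-8 \tau} \sin(2 \xi) - 2 e^{-18 \tau} \sin(3 \xi)$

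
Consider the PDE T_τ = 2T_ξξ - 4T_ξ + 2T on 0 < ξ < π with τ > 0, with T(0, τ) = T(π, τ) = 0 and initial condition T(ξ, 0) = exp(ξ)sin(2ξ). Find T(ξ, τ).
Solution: Substitute T = exp(ξ)u, i.e. u = exp(-ξ)T.
By the product rule, T_ξ = exp(ξ)(u_ξ + u), T_ξξ = exp(ξ)(u_ξξ + 2u_ξ + u), T_τ = exp(ξ)u_τ.
Substituting into the PDE and dividing by exp(ξ): u_τ = 2(u_ξξ + 2u_ξ + u) - 4(u_ξ + u) + 2u.
The lower-order terms cancel, leaving the standard heat equation u_τ = 2u_ξξ.
Initial data for u: u(ξ,0) = exp(-ξ)T(ξ,0) = sin(2ξ). The boundary conditions carry over: u(0,τ) = u(π,τ) = 0.
Solve for u:
  Using separation of variables u = X(ξ)G(τ):
  Eigenfunctions: sin(nξ), n = 1, 2, 3, ...
  General solution: u(ξ, τ) = Σ c_n sin(nξ) exp(-2n² τ)
  Matching u(ξ,0) = sin(2ξ) term by term: c_2=1.
Hence u(ξ,τ) = exp(-8τ)sin(2ξ).
Transform back: T(ξ,τ) = exp(ξ)u(ξ,τ).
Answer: T(ξ, τ) = exp(ξ)exp(-8τ)sin(2ξ)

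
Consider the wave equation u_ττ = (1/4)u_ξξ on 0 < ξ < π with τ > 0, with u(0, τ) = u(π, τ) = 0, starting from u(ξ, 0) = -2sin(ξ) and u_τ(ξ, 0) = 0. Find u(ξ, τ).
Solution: Using separation of variables u = X(ξ)T(τ):
Eigenfunctions: sin(nξ), n = 1, 2, 3, ...
General solution: u(ξ, τ) = Σ [A_n cos(n τ/2) + B_n sin(n τ/2)] sin(nξ)
From u(ξ,0) = -2sin(ξ): A_1=-2. From u_τ(ξ,0) = 0: all B_n = 0.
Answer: u(ξ, τ) = -2sin(ξ)cos(τ/2)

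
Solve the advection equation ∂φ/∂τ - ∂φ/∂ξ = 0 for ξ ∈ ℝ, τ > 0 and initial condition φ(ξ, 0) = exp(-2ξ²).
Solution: By method of characteristics (waves move left with speed 1):
Along characteristics ξ + τ = const, φ is constant, so φ(ξ,τ) = f(ξ + τ) with f = φ(·, 0).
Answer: φ(ξ, τ) = exp(-2(ξ + τ)²)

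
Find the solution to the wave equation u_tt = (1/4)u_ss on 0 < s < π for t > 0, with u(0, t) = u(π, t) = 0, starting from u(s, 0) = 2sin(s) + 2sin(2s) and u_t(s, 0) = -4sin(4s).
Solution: Separating variables: u = Σ [A_n cos(ω_n t) + B_n sin(ω_n t)] sin(ns), ω_n = n/2. From ICs (B_n = velocity coefficient / ω_n): A_1=2, A_2=2, B_4=-2.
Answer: u(s, t) = 2sin(s)cos(t/2) + 2sin(2s)cos(t) - 2sin(4s)sin(2t)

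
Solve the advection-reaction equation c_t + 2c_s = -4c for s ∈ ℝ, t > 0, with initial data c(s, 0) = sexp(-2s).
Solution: Substitute c = exp(-2s)u, i.e. u = exp(2s)c.
By the product rule, c_s = exp(-2s)(u_s - 2u), c_t = exp(-2s)u_t.
Substituting into the PDE and dividing by exp(-2s): u_t + 2(u_s - 2u) = -4u.
The lower-order terms cancel, leaving the standard advection equation u_t + 2u_s = 0.
Initial data for u: u(s,0) = exp(2s)c(s,0) = s.
Solve for u:
  By method of characteristics (waves move right with speed 2):
  Along characteristics s - 2t = const, u is constant, so u(s,t) = f(s - 2t) with f = u(·, 0).
Hence u(s,t) = s - 2t.
Transform back: c(s,t) = exp(-2s)u(s,t).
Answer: c(s, t) = sexp(-2s) - 2texp(-2s)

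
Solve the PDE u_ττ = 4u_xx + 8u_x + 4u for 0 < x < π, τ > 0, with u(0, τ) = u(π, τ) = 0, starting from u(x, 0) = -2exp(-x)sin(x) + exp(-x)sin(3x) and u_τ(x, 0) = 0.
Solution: Substitute u = exp(-x)w.
Then u_x = exp(-x)(w_x - w), u_xx = exp(-x)(w_xx - 2w_x + w), u_ττ = exp(-x)w_ττ; substituting and dividing by exp(-x), the lower-order terms cancel: w_ττ = 4w_xx (standard wave equation).
Data for w: w(x,0) = exp(x)u(x,0) = -2sin(x) + sin(3x); w_τ(x,0) = exp(x)u_τ(x,0) = 0. The boundary conditions carry over: w(0,τ) = w(π,τ) = 0.
Separating variables: w = Σ [A_n cos(ω_n τ) + B_n sin(ω_n τ)] sin(nx), ω_n = 2n. From ICs: A_1=-2, A_3=1.
So w(x,τ) = -2sin(x)cos(2τ) + sin(3x)cos(6τ), and u(x,τ) = exp(-x)w(x,τ).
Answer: u(x, τ) = -2exp(-x)sin(x)cos(2τ) + exp(-x)sin(3x)cos(6τ)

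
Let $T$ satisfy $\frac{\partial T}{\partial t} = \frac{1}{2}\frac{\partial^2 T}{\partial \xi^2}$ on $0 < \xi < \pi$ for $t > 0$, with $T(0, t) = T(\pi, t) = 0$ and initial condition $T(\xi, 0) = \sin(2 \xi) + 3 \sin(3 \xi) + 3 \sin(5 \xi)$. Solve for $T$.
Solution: Separating variables: $T = \sum c_n e^{-n^2t/2} \sin(n\xi)$. From $T(\xi,0) = \sin(2 \xi) + 3 \sin(3 \xi) + 3 \sin(5 \xi)$: $c_2=1, c_3=3, c_5=3$.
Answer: $T(\xi, t) = e^{-2 t} \sin(2 \xi) + 3 e^{-9 t/2} \sin(3 \xi) + 3 e^{-25 t/2} \sin(5 \xi)$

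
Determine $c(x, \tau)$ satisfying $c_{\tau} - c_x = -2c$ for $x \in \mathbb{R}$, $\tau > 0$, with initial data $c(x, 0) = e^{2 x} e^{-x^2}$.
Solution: Substitute $c = e^{2x}u$.
Then $c_x = e^{2x}(u_x + 2u)$, $c_{\tau} = e^{2x}u_{\tau}$; substituting and dividing by $e^{2x}$, the lower-order terms cancel: $u_{\tau} - u_x = 0$ (standard advection equation).
Data for $u$: $u(x,0) = e^{-2x}c(x,0) = e^{-x^2}$.
By characteristics ($dx/d\tau = -1$), $u(x,\tau) = f(x + \tau)$ with $f = u( \cdot , 0)$.
So $u(x,\tau) = e^{-(x + \tau)^2}$, and $c(x,\tau) = e^{2x}u(x,\tau)$.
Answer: $c(x, \tau) = e^{2 x} e^{-(\tau + x)^2}$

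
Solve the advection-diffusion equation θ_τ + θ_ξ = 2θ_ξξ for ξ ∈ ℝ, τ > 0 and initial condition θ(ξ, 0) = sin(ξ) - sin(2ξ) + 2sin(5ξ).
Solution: Moving frame: η = ξ - τ, σ = τ, θ = u(η,σ), so θ_τ = u_σ - u_η and θ_ξξ = u_ηη.
Hence θ_τ + θ_ξ = u_σ and the PDE becomes the heat equation u_σ = 2u_ηη on η ∈ ℝ.
Initial data: u(η,0) = θ(η,0) = sin(η) - sin(2η) + 2sin(5η). Each mode sin(nη) decays as exp(-2n²σ) on ℝ, so u(η,σ) = Σ c_n exp(-2n²σ) sin(nη) with c_1=1, c_2=-1, c_5=2: u(η,σ) = exp(-2σ)sin(η) - exp(-8σ)sin(2η) + 2exp(-50σ)sin(5η).
Substituting back: θ(ξ,τ) = u(ξ - τ, τ).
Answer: θ(ξ, τ) = exp(-2τ)sin(ξ - τ) - exp(-8τ)sin(2ξ - 2τ) + 2exp(-50τ)sin(5ξ - 5τ)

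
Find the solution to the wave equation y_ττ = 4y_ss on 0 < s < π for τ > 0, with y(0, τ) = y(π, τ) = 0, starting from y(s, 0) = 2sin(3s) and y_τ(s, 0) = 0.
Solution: Using separation of variables y = X(s)T(τ):
Eigenfunctions: sin(ns), n = 1, 2, 3, ...
General solution: y(s, τ) = Σ [A_n cos(2n τ) + B_n sin(2n τ)] sin(ns)
From y(s,0) = 2sin(3s): A_3=2. From y_τ(s,0) = 0: all B_n = 0.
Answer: y(s, τ) = 2sin(3s)cos(6τ)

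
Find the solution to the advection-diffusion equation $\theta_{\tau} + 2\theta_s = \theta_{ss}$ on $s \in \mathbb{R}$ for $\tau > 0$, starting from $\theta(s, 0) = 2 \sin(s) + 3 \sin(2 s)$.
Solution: Moving frame: $\eta = s - 2\tau$, $\sigma = \tau$, $\theta = u(\eta,\sigma)$, so $\theta_{\tau} = u_{\sigma} - 2u_{\eta}$ and $\theta_{ss} = u_{\eta\eta}$.
Hence $\theta_{\tau} + 2\theta_s = u_{\sigma}$ and the PDE becomes the heat equation $u_{\sigma} = u_{\eta\eta}$ on $\eta \in \mathbb{R}$.
Initial data: $u(\eta,0) = \theta(\eta,0) = 2 \sin(\eta) + 3 \sin(2 \eta)$. Each mode $\sin(n\eta)$ decays as $e^{-n^2\sigma}$ on $\mathbb{R}$, so $u(\eta,\sigma) = \sum c_n e^{-n^2\sigma} \sin(n\eta)$ with $c_1=2, c_2=3$: $u(\eta,\sigma) = 2 e^{-\sigma} \sin(\eta) + 3 e^{-4 \sigma} \sin(2 \eta)$.
Substituting back: $\theta(s,\tau) = u(s - 2\tau, \tau)$.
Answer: $\theta(s, \tau) = -2 e^{-\tau} \sin(2 \tau - s) - 3 e^{-4 \tau} \sin(4 \tau - 2 s)$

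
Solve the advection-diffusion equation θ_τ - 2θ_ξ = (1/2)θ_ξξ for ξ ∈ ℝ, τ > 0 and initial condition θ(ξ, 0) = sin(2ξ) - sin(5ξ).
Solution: Change to a moving frame: let η = ξ + 2τ, σ = τ and write θ(ξ,τ) = u(η,σ).
By the chain rule θ_τ = u_σ + 2u_η, θ_ξ = u_η, θ_ξξ = u_ηη.
Then θ_τ - 2θ_ξ = u_σ: the advection term cancels and the PDE becomes the heat equation u_σ = (1/2)u_ηη on η ∈ ℝ.
Initial data: u(η,0) = θ(η,0) = sin(2η) - sin(5η).
On η ∈ ℝ each mode satisfies (sin(nη))″ = -n² sin(nη), so exp(-n²σ/2) sin(nη) solves the heat equation; by superposition u(η,σ) = Σ c_n exp(-n²σ/2) sin(nη).
Reading off the coefficients: c_2=1, c_5=-1, so u(η,σ) = exp(-2σ)sin(2η) - exp(-25σ/2)sin(5η).
Substituting back η = ξ + 2τ, σ = τ: θ(ξ,τ) = u(ξ + 2τ, τ).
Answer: θ(ξ, τ) = exp(-2τ)sin(2ξ + 4τ) - exp(-25τ/2)sin(5ξ + 10τ)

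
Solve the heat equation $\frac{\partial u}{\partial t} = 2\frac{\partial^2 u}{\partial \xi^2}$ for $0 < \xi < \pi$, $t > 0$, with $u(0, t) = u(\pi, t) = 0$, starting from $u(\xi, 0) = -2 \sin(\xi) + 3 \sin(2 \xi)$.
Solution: Using separation of variables $u = X(\xi)T(t)$:
Eigenfunctions: $\sin(n\xi)$, $n = 1, 2, 3, \ldots$
General solution: $u(\xi, t) = \sum c_n \sin(n\xi) e^{-2n^2 t}$
Matching $u(\xi,0) = -2 \sin(\xi) + 3 \sin(2 \xi)$ term by term: $c_1=-2, c_2=3$.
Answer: $u(\xi, t) = -2 e^{-2 t} \sin(\xi) + 3 e^{-8 t} \sin(2 \xi)$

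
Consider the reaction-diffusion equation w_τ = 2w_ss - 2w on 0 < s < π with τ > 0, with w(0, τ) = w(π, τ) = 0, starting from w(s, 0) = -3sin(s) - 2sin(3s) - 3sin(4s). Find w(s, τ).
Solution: Substitute w = exp(-2τ)u, i.e. u = exp(2τ)w.
By the product rule, w_τ = exp(-2τ)(u_τ - 2u), w_ss = exp(-2τ)u_ss.
Substituting into the PDE and dividing by exp(-2τ): u_τ - 2u = 2u_ss - 2u.
The lower-order terms cancel, leaving the standard heat equation u_τ = 2u_ss.
Initial data for u: u(s,0) = w(s,0) = -3sin(s) - 2sin(3s) - 3sin(4s). The boundary conditions carry over: u(0,τ) = u(π,τ) = 0.
Solve for u:
  Using separation of variables u = X(s)T(τ):
  Eigenfunctions: sin(ns), n = 1, 2, 3, ...
  General solution: u(s, τ) = Σ c_n sin(ns) exp(-2n² τ)
  Matching u(s,0) = -3sin(s) - 2sin(3s) - 3sin(4s) term by term: c_1=-3, c_3=-2, c_4=-3.
Hence u(s,τ) = -3exp(-2τ)sin(s) - 2exp(-18τ)sin(3s) - 3exp(-32τ)sin(4s).
Transform back: w(s,τ) = exp(-2τ)u(s,τ).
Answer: w(s, τ) = -3exp(-4τ)sin(s) - 2exp(-20τ)sin(3s) - 3exp(-34τ)sin(4s)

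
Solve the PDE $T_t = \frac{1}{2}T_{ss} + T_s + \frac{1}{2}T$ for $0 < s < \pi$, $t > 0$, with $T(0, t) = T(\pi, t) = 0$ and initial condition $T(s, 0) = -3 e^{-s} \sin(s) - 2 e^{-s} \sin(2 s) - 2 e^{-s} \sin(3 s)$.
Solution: Substitute $T = e^{-s}u$.
Then $T_s = e^{-s}(u_s - u)$, $T_{ss} = e^{-s}(u_{ss} - 2u_s + u)$, $T_t = e^{-s}u_t$; substituting and dividing by $e^{-s}$, the lower-order terms cancel: $u_t = \frac{1}{2}u_{ss}$ (standard heat equation).
Data for $u$: $u(s,0) = e^{s}T(s,0) = -3 \sin(s) - 2 \sin(2 s) - 2 \sin(3 s)$. The boundary conditions carry over: $u(0,t) = u(\pi,t) = 0$.
Separating variables: $u = \sum c_n e^{-n^2t/2} \sin(ns)$. From $u(s,0) = -3 \sin(s) - 2 \sin(2 s) - 2 \sin(3 s)$: $c_1=-3, c_2=-2, c_3=-2$.
So $u(s,t) = -2 e^{-2 t} \sin(2 s) - 3 e^{-t/2} \sin(s) - 2 e^{-9 t/2} \sin(3 s)$, and $T(s,t) = e^{-s}u(s,t)$.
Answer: $T(s, t) = -2 e^{-s} e^{-2 t} \sin(2 s) - 3 e^{-s} e^{-t/2} \sin(s) - 2 e^{-s} e^{-9 t/2} \sin(3 s)$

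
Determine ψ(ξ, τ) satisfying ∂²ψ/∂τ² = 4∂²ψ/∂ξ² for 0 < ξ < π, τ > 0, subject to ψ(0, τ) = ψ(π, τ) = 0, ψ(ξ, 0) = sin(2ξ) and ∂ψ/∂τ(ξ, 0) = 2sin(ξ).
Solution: Separating variables: ψ = Σ [A_n cos(ω_n τ) + B_n sin(ω_n τ)] sin(nξ), ω_n = 2n. From ICs (B_n = velocity coefficient / ω_n): A_2=1, B_1=1.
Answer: ψ(ξ, τ) = sin(ξ)sin(2τ) + sin(2ξ)cos(4τ)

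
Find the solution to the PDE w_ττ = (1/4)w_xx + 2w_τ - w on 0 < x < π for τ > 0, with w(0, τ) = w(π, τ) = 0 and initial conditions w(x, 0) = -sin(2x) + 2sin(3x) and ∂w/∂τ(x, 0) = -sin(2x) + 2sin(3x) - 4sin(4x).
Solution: Substitute w = exp(τ)u, i.e. u = exp(-τ)w.
By the product rule, w_τ = exp(τ)(u_τ + u), w_ττ = exp(τ)(u_ττ + 2u_τ + u), w_xx = exp(τ)u_xx.
Substituting into the PDE and dividing by exp(τ): u_ττ + 2u_τ + u = (1/4)u_xx + 2(u_τ + u) - u.
The lower-order terms cancel, leaving the standard wave equation u_ττ = (1/4)u_xx.
Initial data for u: u(x,0) = w(x,0) = -sin(2x) + 2sin(3x); u_τ(x,0) = w_τ(x,0) - w(x,0) = -4sin(4x). The boundary conditions carry over: u(0,τ) = u(π,τ) = 0.
Solve for u:
  Using separation of variables u = X(x)T(τ):
  Eigenfunctions: sin(nx), n = 1, 2, 3, ...
  General solution: u(x, τ) = Σ [A_n cos(n τ/2) + B_n sin(n τ/2)] sin(nx)
  From u(x,0) = -sin(2x) + 2sin(3x): A_2=-1, A_3=2. From u_τ(x,0) = -4sin(4x), using u_τ(x,0) = Σ ω_n B_n sin(nx) with ω_n = n/2: B_4 = (-4)/2 = -2.
Hence u(x,τ) = -sin(2x)cos(τ) + 2sin(3x)cos(3τ/2) - 2sin(4x)sin(2τ).
Transform back: w(x,τ) = exp(τ)u(x,τ).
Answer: w(x, τ) = -exp(τ)sin(2x)cos(τ) + 2exp(τ)sin(3x)cos(3τ/2) - 2exp(τ)sin(4x)sin(2τ)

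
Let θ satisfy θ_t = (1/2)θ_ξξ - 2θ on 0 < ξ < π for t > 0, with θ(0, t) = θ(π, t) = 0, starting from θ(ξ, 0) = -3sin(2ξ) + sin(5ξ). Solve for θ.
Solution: Substitute θ = exp(-2t)u.
Then θ_t = exp(-2t)(u_t - 2u), θ_ξξ = exp(-2t)u_ξξ; substituting and dividing by exp(-2t), the lower-order terms cancel: u_t = (1/2)u_ξξ (standard heat equation).
Data for u: u(ξ,0) = θ(ξ,0) = -3sin(2ξ) + sin(5ξ). The boundary conditions carry over: u(0,t) = u(π,t) = 0.
Separating variables: u = Σ c_n exp(-n²t/2) sin(nξ). From u(ξ,0) = -3sin(2ξ) + sin(5ξ): c_2=-3, c_5=1.
So u(ξ,t) = -3exp(-2t)sin(2ξ) + exp(-25t/2)sin(5ξ), and θ(ξ,t) = exp(-2t)u(ξ,t).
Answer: θ(ξ, t) = -3exp(-4t)sin(2ξ) + exp(-29t/2)sin(5ξ)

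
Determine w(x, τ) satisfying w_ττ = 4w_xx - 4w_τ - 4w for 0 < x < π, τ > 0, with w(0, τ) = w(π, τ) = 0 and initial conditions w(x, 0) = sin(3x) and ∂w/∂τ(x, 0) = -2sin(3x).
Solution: Substitute w = exp(-2τ)u.
Then w_τ = exp(-2τ)(u_τ - 2u), w_ττ = exp(-2τ)(u_ττ - 4u_τ + 4u), w_xx = exp(-2τ)u_xx; substituting and dividing by exp(-2τ), the lower-order terms cancel: u_ττ = 4u_xx (standard wave equation).
Data for u: u(x,0) = w(x,0) = sin(3x); u_τ(x,0) = w_τ(x,0) + 2w(x,0) = 0. The boundary conditions carry over: u(0,τ) = u(π,τ) = 0.
Separating variables: u = Σ [A_n cos(ω_n τ) + B_n sin(ω_n τ)] sin(nx), ω_n = 2n. From ICs: A_3=1.
So u(x,τ) = sin(3x)cos(6τ), and w(x,τ) = exp(-2τ)u(x,τ).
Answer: w(x, τ) = exp(-2τ)sin(3x)cos(6τ)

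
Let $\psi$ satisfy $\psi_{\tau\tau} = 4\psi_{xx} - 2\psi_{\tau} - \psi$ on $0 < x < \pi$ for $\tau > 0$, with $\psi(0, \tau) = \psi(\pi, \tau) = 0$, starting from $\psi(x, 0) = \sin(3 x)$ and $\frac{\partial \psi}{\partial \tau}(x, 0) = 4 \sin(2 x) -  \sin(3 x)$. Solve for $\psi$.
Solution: Substitute $\psi = e^{-\tau}u$, i.e. $u = e^{\tau}\psi$.
By the product rule, $\psi_{\tau} = e^{-\tau}(u_{\tau} - u)$, $\psi_{\tau\tau} = e^{-\tau}(u_{\tau\tau} - 2u_{\tau} + u)$, $\psi_{xx} = e^{-\tau}u_{xx}$.
Substituting into the PDE and dividing by $e^{-\tau}$: $u_{\tau\tau} - 2u_{\tau} + u = 4u_{xx} - 2(u_{\tau} - u) - u$.
The lower-order terms cancel, leaving the standard wave equation $u_{\tau\tau} = 4u_{xx}$.
Initial data for $u$: $u(x,0) = \psi(x,0) = \sin(3 x)$; $u_{\tau}(x,0) = \psi_{\tau}(x,0) + \psi(x,0) = 4 \sin(2 x)$. The boundary conditions carry over: $u(0,\tau) = u(\pi,\tau) = 0$.
Solve for $u$:
  Using separation of variables $u = X(x)T(\tau)$:
  Eigenfunctions: $\sin(nx)$, $n = 1, 2, 3, \ldots$
  General solution: $u(x, \tau) = \sum [A_n \cos(2n \tau) + B_n \sin(2n \tau)] \sin(nx)$
  From $u(x,0) = \sin(3 x)$: $A_3=1$. From $u_{\tau}(x,0) = 4 \sin(2 x)$, using $u_{\tau}(x,0) = \sum \omega_n B_n \sin(nx)$ with $\omega_n = 2n$: $B_2 = 4/4 = 1$.
Hence $u(x,\tau) = \sin(2 x) \sin(4 \tau) + \sin(3 x) \cos(6 \tau)$.
Transform back: $\psi(x,\tau) = e^{-\tau}u(x,\tau)$.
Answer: $\psi(x, \tau) = e^{-\tau} \sin(4 \tau) \sin(2 x) + e^{-\tau} \sin(3 x) \cos(6 \tau)$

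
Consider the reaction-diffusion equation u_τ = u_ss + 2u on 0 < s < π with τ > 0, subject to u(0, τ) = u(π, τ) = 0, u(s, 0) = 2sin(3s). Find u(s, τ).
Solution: Substitute u = exp(2τ)w.
Then u_τ = exp(2τ)(w_τ + 2w), u_ss = exp(2τ)w_ss; substituting and dividing by exp(2τ), the lower-order terms cancel: w_τ = w_ss (standard heat equation).
Data for w: w(s,0) = u(s,0) = 2sin(3s). The boundary conditions carry over: w(0,τ) = w(π,τ) = 0.
Separating variables: w = Σ c_n exp(-n²τ) sin(ns). From w(s,0) = 2sin(3s): c_3=2.
So w(s,τ) = 2exp(-9τ)sin(3s), and u(s,τ) = exp(2τ)w(s,τ).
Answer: u(s, τ) = 2exp(-7τ)sin(3s)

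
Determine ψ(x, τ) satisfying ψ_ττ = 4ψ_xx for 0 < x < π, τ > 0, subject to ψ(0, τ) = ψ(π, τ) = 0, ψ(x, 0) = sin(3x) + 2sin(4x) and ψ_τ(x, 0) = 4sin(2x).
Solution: Separating variables: ψ = Σ [A_n cos(ω_n τ) + B_n sin(ω_n τ)] sin(nx), ω_n = 2n. From ICs (B_n = velocity coefficient / ω_n): A_3=1, A_4=2, B_2=1.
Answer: ψ(x, τ) = sin(2x)sin(4τ) + sin(3x)cos(6τ) + 2sin(4x)cos(8τ)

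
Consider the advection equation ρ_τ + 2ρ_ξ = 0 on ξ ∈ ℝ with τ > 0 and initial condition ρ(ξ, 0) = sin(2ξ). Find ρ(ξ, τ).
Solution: By characteristics (dξ/dτ = 2), ρ(ξ,τ) = f(ξ - 2τ) with f = ρ(·, 0).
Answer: ρ(ξ, τ) = sin(2ξ - 4τ)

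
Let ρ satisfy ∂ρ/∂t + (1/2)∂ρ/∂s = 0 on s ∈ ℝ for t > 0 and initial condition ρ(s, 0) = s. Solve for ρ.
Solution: By method of characteristics (waves move right with speed 1/2):
Along characteristics s - (1/2)t = const, ρ is constant, so ρ(s,t) = f(s - (1/2)t) with f = ρ(·, 0).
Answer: ρ(s, t) = s - (1/2)t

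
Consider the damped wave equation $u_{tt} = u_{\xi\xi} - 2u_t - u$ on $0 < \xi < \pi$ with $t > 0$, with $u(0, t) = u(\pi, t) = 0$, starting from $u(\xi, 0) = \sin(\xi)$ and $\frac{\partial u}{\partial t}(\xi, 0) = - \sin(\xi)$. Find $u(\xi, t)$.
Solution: Substitute $u = e^{-t}w$, i.e. $w = e^{t}u$.
By the product rule, $u_t = e^{-t}(w_t - w)$, $u_{tt} = e^{-t}(w_{tt} - 2w_t + w)$, $u_{\xi\xi} = e^{-t}w_{\xi\xi}$.
Substituting into the PDE and dividing by $e^{-t}$: $w_{tt} - 2w_t + w = w_{\xi\xi} - 2(w_t - w) - w$.
The lower-order terms cancel, leaving the standard wave equation $w_{tt} = w_{\xi\xi}$.
Initial data for $w$: $w(\xi,0) = u(\xi,0) = \sin(\xi)$; $w_t(\xi,0) = u_t(\xi,0) + u(\xi,0) = 0$. The boundary conditions carry over: $w(0,t) = w(\pi,t) = 0$.
Solve for $w$:
  Using separation of variables $w = X(\xi)T(t)$:
  Eigenfunctions: $\sin(n\xi)$, $n = 1, 2, 3, \ldots$
  General solution: $w(\xi, t) = \sum [A_n \cos(n t) + B_n \sin(n t)] \sin(n\xi)$
  From $w(\xi,0) = \sin(\xi)$: $A_1=1$. From $w_t(\xi,0) = 0$: all $B_n = 0$.
Hence $w(\xi,t) = \sin(\xi) \cos(t)$.
Transform back: $u(\xi,t) = e^{-t}w(\xi,t)$.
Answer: $u(\xi, t) = e^{-t} \sin(\xi) \cos(t)$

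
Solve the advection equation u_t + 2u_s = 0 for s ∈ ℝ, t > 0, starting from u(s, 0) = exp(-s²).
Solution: By method of characteristics (waves move right with speed 2):
Along characteristics s - 2t = const, u is constant, so u(s,t) = f(s - 2t) with f = u(·, 0).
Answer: u(s, t) = exp(-(s - 2t)²)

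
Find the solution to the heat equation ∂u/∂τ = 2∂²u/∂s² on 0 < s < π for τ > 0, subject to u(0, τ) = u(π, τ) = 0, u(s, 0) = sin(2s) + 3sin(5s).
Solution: Using separation of variables u = X(s)T(τ):
Eigenfunctions: sin(ns), n = 1, 2, 3, ...
General solution: u(s, τ) = Σ c_n sin(ns) exp(-2n² τ)
Matching u(s,0) = sin(2s) + 3sin(5s) term by term: c_2=1, c_5=3.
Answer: u(s, τ) = exp(-8τ)sin(2s) + 3exp(-50τ)sin(5s)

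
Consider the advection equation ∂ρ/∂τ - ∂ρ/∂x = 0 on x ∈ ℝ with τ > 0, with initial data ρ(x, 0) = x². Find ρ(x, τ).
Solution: By characteristics (dx/dτ = -1), ρ(x,τ) = f(x + τ) with f = ρ(·, 0).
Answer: ρ(x, τ) = x² + 2xτ + τ²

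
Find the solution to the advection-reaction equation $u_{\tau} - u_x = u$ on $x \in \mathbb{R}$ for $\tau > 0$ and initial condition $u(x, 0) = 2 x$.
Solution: Substitute $u = e^{\tau}w$.
Then $u_{\tau} = e^{\tau}(w_{\tau} + w)$, $u_x = e^{\tau}w_x$; substituting and dividing by $e^{\tau}$, the lower-order terms cancel: $w_{\tau} - w_x = 0$ (standard advection equation).
Data for $w$: $w(x,0) = u(x,0) = 2 x$.
By characteristics ($dx/d\tau = -1$), $w(x,\tau) = f(x + \tau)$ with $f = w( \cdot , 0)$.
So $w(x,\tau) = 2 x + 2 \tau$, and $u(x,\tau) = e^{\tau}w(x,\tau)$.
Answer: $u(x, \tau) = 2 \tau e^{\tau} + 2 x e^{\tau}$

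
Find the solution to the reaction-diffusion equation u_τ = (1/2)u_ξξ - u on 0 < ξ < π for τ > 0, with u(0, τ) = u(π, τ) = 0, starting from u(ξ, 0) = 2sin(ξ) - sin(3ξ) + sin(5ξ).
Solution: Substitute u = exp(-τ)w.
Then u_τ = exp(-τ)(w_τ - w), u_ξξ = exp(-τ)w_ξξ; substituting and dividing by exp(-τ), the lower-order terms cancel: w_τ = (1/2)w_ξξ (standard heat equation).
Data for w: w(ξ,0) = u(ξ,0) = 2sin(ξ) - sin(3ξ) + sin(5ξ). The boundary conditions carry over: w(0,τ) = w(π,τ) = 0.
Separating variables: w = Σ c_n exp(-n²τ/2) sin(nξ). From w(ξ,0) = 2sin(ξ) - sin(3ξ) + sin(5ξ): c_1=2, c_3=-1, c_5=1.
So w(ξ,τ) = 2exp(-τ/2)sin(ξ) - exp(-9τ/2)sin(3ξ) + exp(-25τ/2)sin(5ξ), and u(ξ,τ) = exp(-τ)w(ξ,τ).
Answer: u(ξ, τ) = 2exp(-3τ/2)sin(ξ) - exp(-11τ/2)sin(3ξ) + exp(-27τ/2)sin(5ξ)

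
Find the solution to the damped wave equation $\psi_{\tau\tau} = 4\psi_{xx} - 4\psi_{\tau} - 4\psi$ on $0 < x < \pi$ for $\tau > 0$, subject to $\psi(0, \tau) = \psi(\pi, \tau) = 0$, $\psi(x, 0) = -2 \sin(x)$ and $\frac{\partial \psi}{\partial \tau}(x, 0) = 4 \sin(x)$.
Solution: Substitute $\psi = e^{-2\tau}u$.
Then $\psi_{\tau} = e^{-2\tau}(u_{\tau} - 2u)$, $\psi_{\tau\tau} = e^{-2\tau}(u_{\tau\tau} - 4u_{\tau} + 4u)$, $\psi_{xx} = e^{-2\tau}u_{xx}$; substituting and dividing by $e^{-2\tau}$, the lower-order terms cancel: $u_{\tau\tau} = 4u_{xx}$ (standard wave equation).
Data for $u$: $u(x,0) = \psi(x,0) = -2 \sin(x)$; $u_{\tau}(x,0) = \psi_{\tau}(x,0) + 2\psi(x,0) = 0$. The boundary conditions carry over: $u(0,\tau) = u(\pi,\tau) = 0$.
Separating variables: $u = \sum [A_n \cos(\omega_n \tau) + B_n \sin(\omega_n \tau)] \sin(nx)$, $\omega_n = 2n$. From ICs: $A_1=-2$.
So $u(x,\tau) = -2 \sin(x) \cos(2 \tau)$, and $\psi(x,\tau) = e^{-2\tau}u(x,\tau)$.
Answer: $\psi(x, \tau) = -2 e^{-2 \tau} \sin(x) \cos(2 \tau)$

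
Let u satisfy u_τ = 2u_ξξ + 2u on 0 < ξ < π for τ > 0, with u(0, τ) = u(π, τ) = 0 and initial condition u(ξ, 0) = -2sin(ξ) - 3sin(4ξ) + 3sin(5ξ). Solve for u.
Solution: Substitute u = exp(2τ)w.
Then u_τ = exp(2τ)(w_τ + 2w), u_ξξ = exp(2τ)w_ξξ; substituting and dividing by exp(2τ), the lower-order terms cancel: w_τ = 2w_ξξ (standard heat equation).
Data for w: w(ξ,0) = u(ξ,0) = -2sin(ξ) - 3sin(4ξ) + 3sin(5ξ). The boundary conditions carry over: w(0,τ) = w(π,τ) = 0.
Separating variables: w = Σ c_n exp(-2n²τ) sin(nξ). From w(ξ,0) = -2sin(ξ) - 3sin(4ξ) + 3sin(5ξ): c_1=-2, c_4=-3, c_5=3.
So w(ξ,τ) = -2exp(-2τ)sin(ξ) - 3exp(-32τ)sin(4ξ) + 3exp(-50τ)sin(5ξ), and u(ξ,τ) = exp(2τ)w(ξ,τ).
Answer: u(ξ, τ) = -2sin(ξ) - 3exp(-30τ)sin(4ξ) + 3exp(-48τ)sin(5ξ)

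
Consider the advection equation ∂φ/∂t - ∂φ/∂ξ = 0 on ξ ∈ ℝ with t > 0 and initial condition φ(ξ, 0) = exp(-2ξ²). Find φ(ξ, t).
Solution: By method of characteristics (waves move left with speed 1):
Along characteristics ξ + t = const, φ is constant, so φ(ξ,t) = f(ξ + t) with f = φ(·, 0).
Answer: φ(ξ, t) = exp(-2(t + ξ)²)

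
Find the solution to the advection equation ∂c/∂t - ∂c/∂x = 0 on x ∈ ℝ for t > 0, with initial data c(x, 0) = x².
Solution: By characteristics (dx/dt = -1), c(x,t) = f(x + t) with f = c(·, 0).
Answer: c(x, t) = t² + 2tx + x²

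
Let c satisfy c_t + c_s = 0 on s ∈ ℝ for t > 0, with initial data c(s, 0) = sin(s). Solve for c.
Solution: By characteristics (ds/dt = 1), c(s,t) = f(s - t) with f = c(·, 0).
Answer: c(s, t) = sin(s - t)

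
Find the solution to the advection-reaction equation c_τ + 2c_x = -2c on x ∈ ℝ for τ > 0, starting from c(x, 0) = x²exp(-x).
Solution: Substitute c = exp(-x)u, i.e. u = exp(x)c.
By the product rule, c_x = exp(-x)(u_x - u), c_τ = exp(-x)u_τ.
Substituting into the PDE and dividing by exp(-x): u_τ + 2(u_x - u) = -2u.
The lower-order terms cancel, leaving the standard advection equation u_τ + 2u_x = 0.
Initial data for u: u(x,0) = exp(x)c(x,0) = x².
Solve for u:
  By method of characteristics (waves move right with speed 2):
  Along characteristics x - 2τ = const, u is constant, so u(x,τ) = f(x - 2τ) with f = u(·, 0).
Hence u(x,τ) = x² - 4xτ + 4τ².
Transform back: c(x,τ) = exp(-x)u(x,τ).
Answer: c(x, τ) = x²exp(-x) - 4xτexp(-x) + 4τ²exp(-x)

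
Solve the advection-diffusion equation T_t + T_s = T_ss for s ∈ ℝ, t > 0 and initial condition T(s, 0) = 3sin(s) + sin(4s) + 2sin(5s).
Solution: Change to a moving frame: let η = s - t, σ = t and write T(s,t) = u(η,σ).
By the chain rule T_t = u_σ - u_η, T_s = u_η, T_ss = u_ηη.
Then T_t + T_s = u_σ: the advection term cancels and the PDE becomes the heat equation u_σ = u_ηη on η ∈ ℝ.
Initial data: u(η,0) = T(η,0) = 3sin(η) + sin(4η) + 2sin(5η).
On η ∈ ℝ each mode satisfies (sin(nη))″ = -n² sin(nη), so exp(-n²σ) sin(nη) solves the heat equation; by superposition u(η,σ) = Σ c_n exp(-n²σ) sin(nη).
Reading off the coefficients: c_1=3, c_4=1, c_5=2, so u(η,σ) = 3exp(-σ)sin(η) + exp(-16σ)sin(4η) + 2exp(-25σ)sin(5η).
Substituting back η = s - t, σ = t: T(s,t) = u(s - t, t).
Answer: T(s, t) = 3exp(-t)sin(s - t) + exp(-16t)sin(4s - 4t) + 2exp(-25t)sin(5s - 5t)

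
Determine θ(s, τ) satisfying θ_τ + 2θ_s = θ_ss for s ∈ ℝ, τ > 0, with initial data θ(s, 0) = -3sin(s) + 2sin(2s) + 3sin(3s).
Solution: Moving frame: η = s - 2τ, σ = τ, θ = u(η,σ), so θ_τ = u_σ - 2u_η and θ_ss = u_ηη.
Hence θ_τ + 2θ_s = u_σ and the PDE becomes the heat equation u_σ = u_ηη on η ∈ ℝ.
Initial data: u(η,0) = θ(η,0) = -3sin(η) + 2sin(2η) + 3sin(3η). Each mode sin(nη) decays as exp(-n²σ) on ℝ, so u(η,σ) = Σ c_n exp(-n²σ) sin(nη) with c_1=-3, c_2=2, c_3=3: u(η,σ) = -3exp(-σ)sin(η) + 2exp(-4σ)sin(2η) + 3exp(-9σ)sin(3η).
Substituting back: θ(s,τ) = u(s - 2τ, τ).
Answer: θ(s, τ) = -3exp(-τ)sin(s - 2τ) + 2exp(-4τ)sin(2s - 4τ) + 3exp(-9τ)sin(3s - 6τ)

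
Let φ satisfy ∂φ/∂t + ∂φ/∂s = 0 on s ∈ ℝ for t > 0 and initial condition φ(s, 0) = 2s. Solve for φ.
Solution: By method of characteristics (waves move right with speed 1):
Along characteristics s - t = const, φ is constant, so φ(s,t) = f(s - t) with f = φ(·, 0).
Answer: φ(s, t) = 2s - 2t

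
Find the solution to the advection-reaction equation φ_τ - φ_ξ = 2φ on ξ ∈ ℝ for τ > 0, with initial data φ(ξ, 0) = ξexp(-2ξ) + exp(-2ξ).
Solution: Substitute φ = exp(-2ξ)u, i.e. u = exp(2ξ)φ.
By the product rule, φ_ξ = exp(-2ξ)(u_ξ - 2u), φ_τ = exp(-2ξ)u_τ.
Substituting into the PDE and dividing by exp(-2ξ): u_τ - (u_ξ - 2u) = 2u.
The lower-order terms cancel, leaving the standard advection equation u_τ - u_ξ = 0.
Initial data for u: u(ξ,0) = exp(2ξ)φ(ξ,0) = ξ + 1.
Solve for u:
  By method of characteristics (waves move left with speed 1):
  Along characteristics ξ + τ = const, u is constant, so u(ξ,τ) = f(ξ + τ) with f = u(·, 0).
Hence u(ξ,τ) = ξ + τ + 1.
Transform back: φ(ξ,τ) = exp(-2ξ)u(ξ,τ).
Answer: φ(ξ, τ) = ξexp(-2ξ) + τexp(-2ξ) + exp(-2ξ)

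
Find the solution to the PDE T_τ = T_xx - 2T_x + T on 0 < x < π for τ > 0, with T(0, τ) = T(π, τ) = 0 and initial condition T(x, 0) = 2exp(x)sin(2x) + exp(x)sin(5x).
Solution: Substitute T = exp(x)u.
Then T_x = exp(x)(u_x + u), T_xx = exp(x)(u_xx + 2u_x + u), T_τ = exp(x)u_τ; substituting and dividing by exp(x), the lower-order terms cancel: u_τ = u_xx (standard heat equation).
Data for u: u(x,0) = exp(-x)T(x,0) = 2sin(2x) + sin(5x). The boundary conditions carry over: u(0,τ) = u(π,τ) = 0.
Separating variables: u = Σ c_n exp(-n²τ) sin(nx). From u(x,0) = 2sin(2x) + sin(5x): c_2=2, c_5=1.
So u(x,τ) = 2exp(-4τ)sin(2x) + exp(-25τ)sin(5x), and T(x,τ) = exp(x)u(x,τ).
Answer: T(x, τ) = 2exp(x)exp(-4τ)sin(2x) + exp(x)exp(-25τ)sin(5x)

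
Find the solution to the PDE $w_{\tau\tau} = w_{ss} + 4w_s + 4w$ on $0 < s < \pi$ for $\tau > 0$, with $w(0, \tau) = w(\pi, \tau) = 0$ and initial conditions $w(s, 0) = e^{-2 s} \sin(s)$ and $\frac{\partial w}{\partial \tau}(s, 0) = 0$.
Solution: Substitute $w = e^{-2s}u$.
Then $w_s = e^{-2s}(u_s - 2u)$, $w_{ss} = e^{-2s}(u_{ss} - 4u_s + 4u)$, $w_{\tau\tau} = e^{-2s}u_{\tau\tau}$; substituting and dividing by $e^{-2s}$, the lower-order terms cancel: $u_{\tau\tau} = u_{ss}$ (standard wave equation).
Data for $u$: $u(s,0) = e^{2s}w(s,0) = \sin(s)$; $u_{\tau}(s,0) = e^{2s}w_{\tau}(s,0) = 0$. The boundary conditions carry over: $u(0,\tau) = u(\pi,\tau) = 0$.
Separating variables: $u = \sum [A_n \cos(\omega_n \tau) + B_n \sin(\omega_n \tau)] \sin(ns)$, $\omega_n = n$. From ICs: $A_1=1$.
So $u(s,\tau) = \sin(s) \cos(\tau)$, and $w(s,\tau) = e^{-2s}u(s,\tau)$.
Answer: $w(s, \tau) = e^{-2 s} \sin(s) \cos(\tau)$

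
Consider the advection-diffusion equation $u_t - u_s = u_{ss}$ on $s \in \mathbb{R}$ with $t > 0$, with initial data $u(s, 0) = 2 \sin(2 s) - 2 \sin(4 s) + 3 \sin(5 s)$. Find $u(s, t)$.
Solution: Change to a moving frame: let $\eta = s + t$, $\sigma = t$ and write $u(s,t) = w(\eta,\sigma)$.
By the chain rule $u_t = w_{\sigma} + w_{\eta}$, $u_s = w_{\eta}$, $u_{ss} = w_{\eta\eta}$.
Then $u_t - u_s = w_{\sigma}$: the advection term cancels and the PDE becomes the heat equation $w_{\sigma} = w_{\eta\eta}$ on $\eta \in \mathbb{R}$.
Initial data: $w(\eta,0) = u(\eta,0) = 2 \sin(2 \eta) - 2 \sin(4 \eta) + 3 \sin(5 \eta)$.
On $\eta \in \mathbb{R}$ each mode satisfies $(\sin(n\eta))'' = -n^2 \sin(n\eta)$, so $e^{-n^2\sigma} \sin(n\eta)$ solves the heat equation; by superposition $w(\eta,\sigma) = \sum c_n e^{-n^2\sigma} \sin(n\eta)$.
Reading off the coefficients: $c_2=2, c_4=-2, c_5=3$, so $w(\eta,\sigma) = 2 e^{-4 \sigma} \sin(2 \eta) - 2 e^{-16 \sigma} \sin(4 \eta) + 3 e^{-25 \sigma} \sin(5 \eta)$.
Substituting back $\eta = s + t$, $\sigma = t$: $u(s,t) = w(s + t, t)$.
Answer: $u(s, t) = 2 e^{-4 t} \sin(2 s + 2 t) - 2 e^{-16 t} \sin(4 s + 4 t) + 3 e^{-25 t} \sin(5 s + 5 t)$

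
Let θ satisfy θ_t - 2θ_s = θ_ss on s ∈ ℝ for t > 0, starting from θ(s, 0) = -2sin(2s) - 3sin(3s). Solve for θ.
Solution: Moving frame: η = s + 2t, σ = t, θ = u(η,σ), so θ_t = u_σ + 2u_η and θ_ss = u_ηη.
Hence θ_t - 2θ_s = u_σ and the PDE becomes the heat equation u_σ = u_ηη on η ∈ ℝ.
Initial data: u(η,0) = θ(η,0) = -2sin(2η) - 3sin(3η). Each mode sin(nη) decays as exp(-n²σ) on ℝ, so u(η,σ) = Σ c_n exp(-n²σ) sin(nη) with c_2=-2, c_3=-3: u(η,σ) = -2exp(-4σ)sin(2η) - 3exp(-9σ)sin(3η).
Substituting back: θ(s,t) = u(s + 2t, t).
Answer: θ(s, t) = -2exp(-4t)sin(2s + 4t) - 3exp(-9t)sin(3s + 6t)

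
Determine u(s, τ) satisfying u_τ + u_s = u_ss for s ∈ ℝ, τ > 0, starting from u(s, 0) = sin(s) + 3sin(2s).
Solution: Change to a moving frame: let η = s - τ, σ = τ and write u(s,τ) = w(η,σ).
By the chain rule u_τ = w_σ - w_η, u_s = w_η, u_ss = w_ηη.
Then u_τ + u_s = w_σ: the advection term cancels and the PDE becomes the heat equation w_σ = w_ηη on η ∈ ℝ.
Initial data: w(η,0) = u(η,0) = sin(η) + 3sin(2η).
On η ∈ ℝ each mode satisfies (sin(nη))″ = -n² sin(nη), so exp(-n²σ) sin(nη) solves the heat equation; by superposition w(η,σ) = Σ c_n exp(-n²σ) sin(nη).
Reading off the coefficients: c_1=1, c_2=3, so w(η,σ) = exp(-σ)sin(η) + 3exp(-4σ)sin(2η).
Substituting back η = s - τ, σ = τ: u(s,τ) = w(s - τ, τ).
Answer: u(s, τ) = exp(-τ)sin(s - τ) + 3exp(-4τ)sin(2s - 2τ)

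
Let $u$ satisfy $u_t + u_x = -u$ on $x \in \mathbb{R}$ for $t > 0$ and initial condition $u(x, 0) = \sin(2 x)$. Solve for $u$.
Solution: Substitute $u = e^{-t}w$, i.e. $w = e^{t}u$.
By the product rule, $u_t = e^{-t}(w_t - w)$, $u_x = e^{-t}w_x$.
Substituting into the PDE and dividing by $e^{-t}$: $w_t - w + w_x = -w$.
The lower-order terms cancel, leaving the standard advection equation $w_t + w_x = 0$.
Initial data for $w$: $w(x,0) = u(x,0) = \sin(2 x)$.
Solve for $w$:
  By method of characteristics (waves move right with speed 1):
  Along characteristics $x - t =$ const, $w$ is constant, so $w(x,t) = f(x - t)$ with $f = w( \cdot , 0)$.
Hence $w(x,t) = - \sin(2 t - 2 x)$.
Transform back: $u(x,t) = e^{-t}w(x,t)$.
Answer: $u(x, t) = - e^{-t} \sin(2 t - 2 x)$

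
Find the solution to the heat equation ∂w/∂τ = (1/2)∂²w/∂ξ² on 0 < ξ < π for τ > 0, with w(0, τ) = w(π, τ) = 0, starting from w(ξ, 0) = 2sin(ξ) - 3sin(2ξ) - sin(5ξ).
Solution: Separating variables: w = Σ c_n exp(-n²τ/2) sin(nξ). From w(ξ,0) = 2sin(ξ) - 3sin(2ξ) - sin(5ξ): c_1=2, c_2=-3, c_5=-1.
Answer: w(ξ, τ) = -3exp(-2τ)sin(2ξ) + 2exp(-τ/2)sin(ξ) - exp(-25τ/2)sin(5ξ)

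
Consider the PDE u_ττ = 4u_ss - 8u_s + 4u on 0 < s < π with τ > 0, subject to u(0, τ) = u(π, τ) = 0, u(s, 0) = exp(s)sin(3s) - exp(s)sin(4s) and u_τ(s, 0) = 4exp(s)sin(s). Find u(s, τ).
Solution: Substitute u = exp(s)w.
Then u_s = exp(s)(w_s + w), u_ss = exp(s)(w_ss + 2w_s + w), u_ττ = exp(s)w_ττ; substituting and dividing by exp(s), the lower-order terms cancel: w_ττ = 4w_ss (standard wave equation).
Data for w: w(s,0) = exp(-s)u(s,0) = sin(3s) - sin(4s); w_τ(s,0) = exp(-s)u_τ(s,0) = 4sin(s). The boundary conditions carry over: w(0,τ) = w(π,τ) = 0.
Separating variables: w = Σ [A_n cos(ω_n τ) + B_n sin(ω_n τ)] sin(ns), ω_n = 2n. From ICs (B_n = velocity coefficient / ω_n): A_3=1, A_4=-1, B_1=2.
So w(s,τ) = 2sin(s)sin(2τ) + sin(3s)cos(6τ) - sin(4s)cos(8τ), and u(s,τ) = exp(s)w(s,τ).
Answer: u(s, τ) = 2exp(s)sin(s)sin(2τ) + exp(s)sin(3s)cos(6τ) - exp(s)sin(4s)cos(8τ)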